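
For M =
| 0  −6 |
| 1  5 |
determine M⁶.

[[−1266, −3990], [665, 2059]]

tr M = 5 and det M = 6, so the characteristic polynomial is λ² − (5)λ + (6) with roots 3 and 2.
Eigenvectors give P = [[2, 3], [−1, −1]] with P⁻¹ = [[−1, −3], [1, 2]], and M = P·diag(3, 2)·P⁻¹.
Then M⁶ = P·diag(729, 64)·P⁻¹ = [[1458, 192], [−729, −64]] · [[−1, −3], [1, 2]] = [[−1266, −3990], [665, 2059]].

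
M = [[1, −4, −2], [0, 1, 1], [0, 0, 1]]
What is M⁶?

[[1, −24, −72], [0, 1, 6], [0, 0, 1]]

M = I + N where N = [[0, −4, −2], [0, 0, 1], [0, 0, 0]] is strictly upper-triangular, so N³ = 0.
(I + N)⁶ = I + 6·N + 15·N² = [[1, −24, −72], [0, 1, 6], [0, 0, 1]].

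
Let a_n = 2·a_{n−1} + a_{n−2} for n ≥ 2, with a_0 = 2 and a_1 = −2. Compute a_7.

With companion matrix T = [[2, 1], [1, 0]], [a_n, a_{n−1}]ᵀ = T·[a_{n−1}, a_{n−2}]ᵀ, so [a_7, a_6]ᵀ = T⁶·[a_1, a_0]ᵀ.
T⁶ = [[169, 70], [70, 29]], giving [a_7, a_6]ᵀ = [[−198], [−82]].

−198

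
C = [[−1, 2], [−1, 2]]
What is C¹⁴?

C² = C (a projection; rank 1, trace 1), so C¹⁴ = C.

[[−1, 2], [−1, 2]]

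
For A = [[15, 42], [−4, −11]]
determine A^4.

[[561, 1680], [−160, −479]]

tr A = 4 and det A = 3, so the characteristic polynomial is λ² − (4)λ + (3) with roots 3 and 1.
Eigenvectors give P = [[7, −3], [−2, 1]] with P⁻¹ = [[1, 3], [2, 7]], and A = P·diag(3, 1)·P⁻¹.
Then A^4 = P·diag(81, 1)·P⁻¹ = [[567, −3], [−162, 1]] · [[1, 3], [2, 7]] = [[561, 1680], [−160, −479]].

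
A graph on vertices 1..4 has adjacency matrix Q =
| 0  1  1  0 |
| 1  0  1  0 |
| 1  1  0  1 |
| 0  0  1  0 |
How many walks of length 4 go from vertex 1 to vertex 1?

7

The number of length-4 walks from vertex 1 to vertex 1 is entry (1,1) of Q⁴, where Q is the adjacency matrix.
Q² = [[2, 1, 1, 1], [1, 2, 1, 1], [1, 1, 3, 0], [1, 1, 0, 1]]
Q³ = [[2, 3, 4, 1], [3, 2, 4, 1], [4, 4, 2, 3], [1, 1, 3, 0]]
Q⁴ = [[7, 6, 6, 4], [6, 7, 6, 4], [6, 6, 11, 2], [4, 4, 2, 3]]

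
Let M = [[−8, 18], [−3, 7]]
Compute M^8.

[[766, −1530], [255, −509]]

tr M = −1 and det M = −2, so the characteristic polynomial is λ² − (−1)λ + (−2) with roots −2 and 1.
Eigenvectors give P = [[3, −2], [1, −1]] with P⁻¹ = [[1, −2], [1, −3]], and M = P·diag(−2, 1)·P⁻¹.
Then M^8 = P·diag(256, 1)·P⁻¹ = [[768, −2], [256, −1]] · [[1, −2], [1, −3]] = [[766, −1530], [255, −509]].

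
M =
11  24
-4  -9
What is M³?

tr M = 2 and det M = -3, so the characteristic polynomial is λ² − (2)λ + (-3) with roots -1 and 3.
Eigenvectors give P = [[-2, 3], [1, -1]] with P⁻¹ = [[1, 3], [1, 2]], and M = P·diag(-1, 3)·P⁻¹.
Then M³ = P·diag(-1, 27)·P⁻¹ = [[2, 81], [-1, -27]] · [[1, 3], [1, 2]] = [[83, 168], [-28, -57]].

[[83, 168], [-28, -57]]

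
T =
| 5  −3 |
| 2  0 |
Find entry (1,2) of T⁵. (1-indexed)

−633

tr T = 5 and det T = 6, so the characteristic polynomial is λ² − (5)λ + (6) with roots 2 and 3.
Eigenvectors give P = [[−1, −3], [−1, −2]] with P⁻¹ = [[2, −3], [−1, 1]], and T = P·diag(2, 3)·P⁻¹.
Then T⁵ = P·diag(32, 243)·P⁻¹ = [[−32, −729], [−32, −486]] · [[2, −3], [−1, 1]] = [[665, −633], [422, −390]].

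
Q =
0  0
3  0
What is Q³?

[[0, 0], [0, 0]]

Q is strictly triangular, hence nilpotent: Q² = 0, so Q³ = 0.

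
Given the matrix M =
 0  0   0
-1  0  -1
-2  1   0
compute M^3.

[[0, 0, 0], [1, 0, 1], [2, -1, 0]]

M^2 = [[0, 0, 0], [2, -1, 0], [-1, 0, -1]]
M^3 = [[0, 0, 0], [1, 0, 1], [2, -1, 0]]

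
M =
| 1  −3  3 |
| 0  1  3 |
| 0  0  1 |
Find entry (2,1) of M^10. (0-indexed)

M = I + N where N = [[0, −3, 3], [0, 0, 3], [0, 0, 0]] is strictly upper-triangular, so N^3 = 0.
(I + N)^10 = I + 10·N + 45·N^2 = [[1, −30, −375], [0, 1, 30], [0, 0, 1]].

0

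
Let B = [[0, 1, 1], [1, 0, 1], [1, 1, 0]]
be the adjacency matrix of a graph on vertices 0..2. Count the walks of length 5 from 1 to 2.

The number of length-5 walks from vertex 1 to vertex 2 is entry (1,2) of B^5, where B is the adjacency matrix.
B^2 = [[2, 1, 1], [1, 2, 1], [1, 1, 2]]
B^3 = [[2, 3, 3], [3, 2, 3], [3, 3, 2]]
B^4 = [[6, 5, 5], [5, 6, 5], [5, 5, 6]]
B^5 = [[10, 11, 11], [11, 10, 11], [11, 11, 10]]

11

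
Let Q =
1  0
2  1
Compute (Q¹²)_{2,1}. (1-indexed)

Q = I + N where N = [[0, 0], [2, 0]] is strictly lower-triangular, so N² = 0.
(I + N)¹² = I + 12·N = [[1, 0], [24, 1]].

24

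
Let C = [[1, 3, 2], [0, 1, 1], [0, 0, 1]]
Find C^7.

C = I + N where N = [[0, 3, 2], [0, 0, 1], [0, 0, 0]] is strictly upper-triangular, so N^3 = 0.
(I + N)^7 = I + 7·N + 21·N^2 = [[1, 21, 77], [0, 1, 7], [0, 0, 1]].

[[1, 21, 77], [0, 1, 7], [0, 0, 1]]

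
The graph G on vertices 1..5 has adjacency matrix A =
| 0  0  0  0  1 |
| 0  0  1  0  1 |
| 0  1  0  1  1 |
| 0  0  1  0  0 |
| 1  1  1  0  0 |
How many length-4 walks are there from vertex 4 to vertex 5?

5

The number of length-4 walks from vertex 4 to vertex 5 is entry (4,5) of A⁴, where A is the adjacency matrix.
A² = [[1, 1, 1, 0, 0], [1, 2, 1, 1, 1], [1, 1, 3, 0, 1], [0, 1, 0, 1, 1], [0, 1, 1, 1, 3]]
A³ = [[0, 1, 1, 1, 3], [1, 2, 4, 1, 4], [1, 4, 2, 3, 5], [1, 1, 3, 0, 1], [3, 4, 5, 1, 2]]
A⁴ = [[3, 4, 5, 1, 2], [4, 8, 7, 4, 7], [5, 7, 12, 2, 7], [1, 4, 2, 3, 5], [2, 7, 7, 5, 12]]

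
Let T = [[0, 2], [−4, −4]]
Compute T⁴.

[[−64, 0], [0, −64]]

T² = [[−8, −8], [16, 8]]
T³ = [[32, 16], [−32, 0]]
T⁴ = [[−64, 0], [0, −64]]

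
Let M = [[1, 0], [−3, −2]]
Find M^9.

tr M = −1 and det M = −2, so the characteristic polynomial is λ² − (−1)λ + (−2) with roots −2 and 1.
Eigenvectors give P = [[0, −1], [1, 1]] with P⁻¹ = [[1, 1], [−1, 0]], and M = P·diag(−2, 1)·P⁻¹.
Then M^9 = P·diag(−512, 1)·P⁻¹ = [[0, −1], [−512, 1]] · [[1, 1], [−1, 0]] = [[1, 0], [−513, −512]].

[[1, 0], [−513, −512]]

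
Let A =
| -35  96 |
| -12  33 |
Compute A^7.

tr A = -2 and det A = -3, so the characteristic polynomial is λ² − (-2)λ + (-3) with roots 1 and -3.
Eigenvectors give P = [[-8, 3], [-3, 1]] with P⁻¹ = [[1, -3], [3, -8]], and A = P·diag(1, -3)·P⁻¹.
Then A^7 = P·diag(1, -2187)·P⁻¹ = [[-8, -6561], [-3, -2187]] · [[1, -3], [3, -8]] = [[-19691, 52512], [-6564, 17505]].

[[-19691, 52512], [-6564, 17505]]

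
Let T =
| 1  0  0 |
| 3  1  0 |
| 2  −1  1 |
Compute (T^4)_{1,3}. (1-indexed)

T = I + N where N = [[0, 0, 0], [3, 0, 0], [2, −1, 0]] is strictly lower-triangular, so N^3 = 0.
(I + N)^4 = I + 4·N + 6·N^2 = [[1, 0, 0], [12, 1, 0], [−10, −4, 1]].

0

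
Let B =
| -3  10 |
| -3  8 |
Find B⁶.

tr B = 5 and det B = 6, so the characteristic polynomial is λ² − (5)λ + (6) with roots 3 and 2.
Eigenvectors give P = [[-5, 2], [-3, 1]] with P⁻¹ = [[1, -2], [3, -5]], and B = P·diag(3, 2)·P⁻¹.
Then B⁶ = P·diag(729, 64)·P⁻¹ = [[-3645, 128], [-2187, 64]] · [[1, -2], [3, -5]] = [[-3261, 6650], [-1995, 4054]].

[[-3261, 6650], [-1995, 4054]]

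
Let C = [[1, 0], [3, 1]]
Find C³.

C = I + N where N = [[0, 0], [3, 0]] is strictly lower-triangular, so N² = 0.
(I + N)³ = I + 3·N = [[1, 0], [9, 1]].

[[1, 0], [9, 1]]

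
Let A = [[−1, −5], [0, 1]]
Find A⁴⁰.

A² = I (check: tr A = 0 and det A = −1), so A⁴⁰ = I since 40 is even.

[[1, 0], [0, 1]]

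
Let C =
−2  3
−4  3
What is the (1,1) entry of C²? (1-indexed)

−8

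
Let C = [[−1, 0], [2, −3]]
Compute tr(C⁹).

tr C = −4 and det C = 3, so the characteristic polynomial is λ² − (−4)λ + (3) with roots −1 and −3.
Eigenvectors give P = [[1, 0], [1, −1]] with P⁻¹ = [[1, 0], [1, −1]], and C = P·diag(−1, −3)·P⁻¹.
Then C⁹ = P·diag(−1, −19683)·P⁻¹ = [[−1, 0], [−1, 19683]] · [[1, 0], [1, −1]] = [[−1, 0], [19682, −19683]].

−19684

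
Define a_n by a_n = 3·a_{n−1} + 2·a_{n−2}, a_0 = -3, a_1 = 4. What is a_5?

With companion matrix T = [[3, 2], [1, 0]], [a_n, a_{n−1}]ᵀ = T·[a_{n−1}, a_{n−2}]ᵀ, so [a_5, a_4]ᵀ = T⁴·[a_1, a_0]ᵀ.
T⁴ = [[139, 78], [39, 22]], giving [a_5, a_4]ᵀ = [[322], [90]].

322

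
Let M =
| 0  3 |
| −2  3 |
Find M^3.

M^2 = [[−6, 9], [−6, 3]]
M^3 = [[−18, 9], [−6, −9]]

[[−18, 9], [−6, −9]]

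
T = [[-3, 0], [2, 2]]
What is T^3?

T^2 = [[9, 0], [-2, 4]]
T^3 = [[-27, 0], [14, 8]]

[[-27, 0], [14, 8]]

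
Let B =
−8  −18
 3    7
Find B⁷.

tr B = −1 and det B = −2, so the characteristic polynomial is λ² − (−1)λ + (−2) with roots 1 and −2.
Eigenvectors give P = [[−2, 3], [1, −1]] with P⁻¹ = [[1, 3], [1, 2]], and B = P·diag(1, −2)·P⁻¹.
Then B⁷ = P·diag(1, −128)·P⁻¹ = [[−2, −384], [1, 128]] · [[1, 3], [1, 2]] = [[−386, −774], [129, 259]].

[[−386, −774], [129, 259]]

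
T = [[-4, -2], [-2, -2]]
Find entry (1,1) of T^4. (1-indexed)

T^2 = [[20, 12], [12, 8]]
T^3 = [[-104, -64], [-64, -40]]
T^4 = [[544, 336], [336, 208]]

544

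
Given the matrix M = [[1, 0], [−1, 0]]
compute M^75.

[[1, 0], [−1, 0]]

M² = M (a projection; rank 1, trace 1), so M^75 = M.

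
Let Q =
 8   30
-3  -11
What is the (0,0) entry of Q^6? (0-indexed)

tr Q = -3 and det Q = 2, so the characteristic polynomial is λ² − (-3)λ + (2) with roots -2 and -1.
Eigenvectors give P = [[3, -10], [-1, 3]] with P⁻¹ = [[-3, -10], [-1, -3]], and Q = P·diag(-2, -1)·P⁻¹.
Then Q^6 = P·diag(64, 1)·P⁻¹ = [[192, -10], [-64, 3]] · [[-3, -10], [-1, -3]] = [[-566, -1890], [189, 631]].

-566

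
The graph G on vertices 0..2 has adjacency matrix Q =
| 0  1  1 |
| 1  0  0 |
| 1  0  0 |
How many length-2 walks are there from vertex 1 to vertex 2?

The number of length-2 walks from vertex 1 to vertex 2 is entry (1,2) of Q², where Q is the adjacency matrix.
Q² = [[2, 0, 0], [0, 1, 1], [0, 1, 1]]

1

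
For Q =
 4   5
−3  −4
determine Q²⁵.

Q² = I (check: tr Q = 0 and det Q = −1), so Q²⁵ = Q since 25 is odd.

[[4, 5], [−3, −4]]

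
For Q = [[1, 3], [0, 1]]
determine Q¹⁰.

[[1, 30], [0, 1]]

Q = I + N where N = [[0, 3], [0, 0]] is strictly upper-triangular, so N² = 0.
(I + N)¹⁰ = I + 10·N = [[1, 30], [0, 1]].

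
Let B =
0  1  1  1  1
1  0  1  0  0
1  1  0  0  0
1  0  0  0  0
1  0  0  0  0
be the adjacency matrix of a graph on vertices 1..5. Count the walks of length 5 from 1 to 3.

The number of length-5 walks from vertex 1 to vertex 3 is entry (1,3) of B⁵, where B is the adjacency matrix.
B² = [[4, 1, 1, 0, 0], [1, 2, 1, 1, 1], [1, 1, 2, 1, 1], [0, 1, 1, 1, 1], [0, 1, 1, 1, 1]]
B³ = [[2, 5, 5, 4, 4], [5, 2, 3, 1, 1], [5, 3, 2, 1, 1], [4, 1, 1, 0, 0], [4, 1, 1, 0, 0]]
B⁴ = [[18, 7, 7, 2, 2], [7, 8, 7, 5, 5], [7, 7, 8, 5, 5], [2, 5, 5, 4, 4], [2, 5, 5, 4, 4]]
B⁵ = [[18, 25, 25, 18, 18], [25, 14, 15, 7, 7], [25, 15, 14, 7, 7], [18, 7, 7, 2, 2], [18, 7, 7, 2, 2]]

25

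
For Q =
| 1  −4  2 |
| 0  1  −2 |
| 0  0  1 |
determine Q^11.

[[1, −44, 462], [0, 1, −22], [0, 0, 1]]

Q = I + N where N = [[0, −4, 2], [0, 0, −2], [0, 0, 0]] is strictly upper-triangular, so N^3 = 0.
(I + N)^11 = I + 11·N + 55·N^2 = [[1, −44, 462], [0, 1, −22], [0, 0, 1]].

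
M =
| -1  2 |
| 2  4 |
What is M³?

[[7, 34], [34, 92]]

M² = [[5, 6], [6, 20]]
M³ = [[7, 34], [34, 92]]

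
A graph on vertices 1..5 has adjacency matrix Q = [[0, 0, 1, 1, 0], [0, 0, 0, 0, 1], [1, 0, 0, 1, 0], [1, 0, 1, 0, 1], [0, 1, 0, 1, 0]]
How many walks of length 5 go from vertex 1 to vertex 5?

The number of length-5 walks from vertex 1 to vertex 5 is entry (1,5) of Q⁵, where Q is the adjacency matrix.
Q² = [[2, 0, 1, 1, 1], [0, 1, 0, 1, 0], [1, 0, 2, 1, 1], [1, 1, 1, 3, 0], [1, 0, 1, 0, 2]]
Q³ = [[2, 1, 3, 4, 1], [1, 0, 1, 0, 2], [3, 1, 2, 4, 1], [4, 0, 4, 2, 4], [1, 2, 1, 4, 0]]
Q⁴ = [[7, 1, 6, 6, 5], [1, 2, 1, 4, 0], [6, 1, 7, 6, 5], [6, 4, 6, 12, 2], [5, 0, 5, 2, 6]]
Q⁵ = [[12, 5, 13, 18, 7], [5, 0, 5, 2, 6], [13, 5, 12, 18, 7], [18, 2, 18, 14, 16], [7, 6, 7, 16, 2]]

7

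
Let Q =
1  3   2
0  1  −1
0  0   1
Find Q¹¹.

Q = I + N where N = [[0, 3, 2], [0, 0, −1], [0, 0, 0]] is strictly upper-triangular, so N³ = 0.
(I + N)¹¹ = I + 11·N + 55·N² = [[1, 33, −143], [0, 1, −11], [0, 0, 1]].

[[1, 33, −143], [0, 1, −11], [0, 0, 1]]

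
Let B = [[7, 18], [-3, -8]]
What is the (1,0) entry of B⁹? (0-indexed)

-513

tr B = -1 and det B = -2, so the characteristic polynomial is λ² − (-1)λ + (-2) with roots -2 and 1.
Eigenvectors give P = [[2, 3], [-1, -1]] with P⁻¹ = [[-1, -3], [1, 2]], and B = P·diag(-2, 1)·P⁻¹.
Then B⁹ = P·diag(-512, 1)·P⁻¹ = [[-1024, 3], [512, -1]] · [[-1, -3], [1, 2]] = [[1027, 3078], [-513, -1538]].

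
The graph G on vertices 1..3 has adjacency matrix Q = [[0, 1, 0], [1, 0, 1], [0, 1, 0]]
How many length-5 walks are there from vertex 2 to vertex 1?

The number of length-5 walks from vertex 2 to vertex 1 is entry (2,1) of Q^5, where Q is the adjacency matrix.
Q^2 = [[1, 0, 1], [0, 2, 0], [1, 0, 1]]
Q^3 = [[0, 2, 0], [2, 0, 2], [0, 2, 0]]
Q^4 = [[2, 0, 2], [0, 4, 0], [2, 0, 2]]
Q^5 = [[0, 4, 0], [4, 0, 4], [0, 4, 0]]

4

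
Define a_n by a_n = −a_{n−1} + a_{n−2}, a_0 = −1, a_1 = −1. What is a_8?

With companion matrix Q = [[−1, 1], [1, 0]], [a_n, a_{n−1}]ᵀ = Q·[a_{n−1}, a_{n−2}]ᵀ, so [a_8, a_7]ᵀ = Q⁷·[a_1, a_0]ᵀ.
Q⁷ = [[−21, 13], [13, −8]], giving [a_8, a_7]ᵀ = [[8], [−5]].

8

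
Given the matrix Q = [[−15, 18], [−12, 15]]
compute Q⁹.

[[−98415, 118098], [−78732, 98415]]

tr Q = 0 and det Q = −9, so the characteristic polynomial is λ² − (0)λ + (−9) with roots 3 and −3.
Eigenvectors give P = [[1, 3], [1, 2]] with P⁻¹ = [[−2, 3], [1, −1]], and Q = P·diag(3, −3)·P⁻¹.
Then Q⁹ = P·diag(19683, −19683)·P⁻¹ = [[19683, −59049], [19683, −39366]] · [[−2, 3], [1, −1]] = [[−98415, 118098], [−78732, 98415]].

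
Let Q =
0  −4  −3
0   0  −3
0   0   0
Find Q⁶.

[[0, 0, 0], [0, 0, 0], [0, 0, 0]]

Q is strictly triangular, hence nilpotent: Q³ = 0, so Q⁶ = 0.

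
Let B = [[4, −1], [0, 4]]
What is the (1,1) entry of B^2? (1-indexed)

16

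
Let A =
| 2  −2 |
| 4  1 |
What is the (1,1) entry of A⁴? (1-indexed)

A² = [[−4, −6], [12, −7]]
A³ = [[−32, 2], [−4, −31]]
A⁴ = [[−56, 66], [−132, −23]]

−56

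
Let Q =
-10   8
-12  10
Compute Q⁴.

[[16, 0], [0, 16]]

tr Q = 0 and det Q = -4, so the characteristic polynomial is λ² − (0)λ + (-4) with roots -2 and 2.
Eigenvectors give P = [[-1, 2], [-1, 3]] with P⁻¹ = [[-3, 2], [-1, 1]], and Q = P·diag(-2, 2)·P⁻¹.
Then Q⁴ = P·diag(16, 16)·P⁻¹ = [[-16, 32], [-16, 48]] · [[-3, 2], [-1, 1]] = [[16, 0], [0, 16]].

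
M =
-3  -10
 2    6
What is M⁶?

[[-251, -630], [126, 316]]

tr M = 3 and det M = 2, so the characteristic polynomial is λ² − (3)λ + (2) with roots 2 and 1.
Eigenvectors give P = [[-2, -5], [1, 2]] with P⁻¹ = [[2, 5], [-1, -2]], and M = P·diag(2, 1)·P⁻¹.
Then M⁶ = P·diag(64, 1)·P⁻¹ = [[-128, -5], [64, 2]] · [[2, 5], [-1, -2]] = [[-251, -630], [126, 316]].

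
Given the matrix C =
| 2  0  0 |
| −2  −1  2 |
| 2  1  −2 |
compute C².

[[4, 0, 0], [2, 3, −6], [−2, −3, 6]]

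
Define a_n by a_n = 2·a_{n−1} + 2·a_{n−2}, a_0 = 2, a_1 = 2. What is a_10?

With companion matrix Q = [[2, 2], [1, 0]], [a_n, a_{n−1}]ᵀ = Q·[a_{n−1}, a_{n−2}]ᵀ, so [a_10, a_9]ᵀ = Q^9·[a_1, a_0]ᵀ.
Q^9 = [[6688, 4896], [2448, 1792]], giving [a_10, a_9]ᵀ = [[23168], [8480]].

23168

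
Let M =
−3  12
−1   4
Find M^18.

M² = M (a projection; rank 1, trace 1), so M^18 = M.

[[−3, 12], [−1, 4]]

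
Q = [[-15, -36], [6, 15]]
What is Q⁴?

[[81, 0], [0, 81]]

tr Q = 0 and det Q = -9, so the characteristic polynomial is λ² − (0)λ + (-9) with roots 3 and -3.
Eigenvectors give P = [[-2, -3], [1, 1]] with P⁻¹ = [[1, 3], [-1, -2]], and Q = P·diag(3, -3)·P⁻¹.
Then Q⁴ = P·diag(81, 81)·P⁻¹ = [[-162, -243], [81, 81]] · [[1, 3], [-1, -2]] = [[81, 0], [0, 81]].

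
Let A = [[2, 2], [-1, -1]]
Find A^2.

[[2, 2], [-1, -1]]

A² = A (a projection; rank 1, trace 1), so A^2 = A.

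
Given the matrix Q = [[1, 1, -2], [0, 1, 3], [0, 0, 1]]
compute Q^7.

Q = I + N where N = [[0, 1, -2], [0, 0, 3], [0, 0, 0]] is strictly upper-triangular, so N^3 = 0.
(I + N)^7 = I + 7·N + 21·N^2 = [[1, 7, 49], [0, 1, 21], [0, 0, 1]].

[[1, 7, 49], [0, 1, 21], [0, 0, 1]]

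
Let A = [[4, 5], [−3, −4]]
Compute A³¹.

A² = I (check: tr A = 0 and det A = −1), so A³¹ = A since 31 is odd.

[[4, 5], [−3, −4]]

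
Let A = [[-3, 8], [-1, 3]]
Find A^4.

A² = I (check: tr A = 0 and det A = -1), so A^4 = I since 4 is even.

[[1, 0], [0, 1]]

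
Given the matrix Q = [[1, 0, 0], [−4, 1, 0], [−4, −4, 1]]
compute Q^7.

[[1, 0, 0], [−28, 1, 0], [308, −28, 1]]

Q = I + N where N = [[0, 0, 0], [−4, 0, 0], [−4, −4, 0]] is strictly lower-triangular, so N^3 = 0.
(I + N)^7 = I + 7·N + 21·N^2 = [[1, 0, 0], [−28, 1, 0], [308, −28, 1]].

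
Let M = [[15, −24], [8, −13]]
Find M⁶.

tr M = 2 and det M = −3, so the characteristic polynomial is λ² − (2)λ + (−3) with roots 3 and −1.
Eigenvectors give P = [[−2, 3], [−1, 2]] with P⁻¹ = [[−2, 3], [−1, 2]], and M = P·diag(3, −1)·P⁻¹.
Then M⁶ = P·diag(729, 1)·P⁻¹ = [[−1458, 3], [−729, 2]] · [[−2, 3], [−1, 2]] = [[2913, −4368], [1456, −2183]].

[[2913, −4368], [1456, −2183]]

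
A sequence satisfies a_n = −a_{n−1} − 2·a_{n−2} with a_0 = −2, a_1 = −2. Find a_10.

−90

With companion matrix B = [[−1, −2], [1, 0]], [a_n, a_{n−1}]ᵀ = B·[a_{n−1}, a_{n−2}]ᵀ, so [a_10, a_9]ᵀ = B⁹·[a_1, a_0]ᵀ.
B⁹ = [[11, 34], [−17, −6]], giving [a_10, a_9]ᵀ = [[−90], [46]].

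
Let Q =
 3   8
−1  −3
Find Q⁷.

[[3, 8], [−1, −3]]

Q² = I (check: tr Q = 0 and det Q = −1), so Q⁷ = Q since 7 is odd.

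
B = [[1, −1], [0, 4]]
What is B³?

[[1, −21], [0, 64]]

B² = [[1, −5], [0, 16]]
B³ = [[1, −21], [0, 64]]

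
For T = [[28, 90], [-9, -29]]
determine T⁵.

[[298, 990], [-99, -329]]

tr T = -1 and det T = -2, so the characteristic polynomial is λ² − (-1)λ + (-2) with roots -2 and 1.
Eigenvectors give P = [[-3, 10], [1, -3]] with P⁻¹ = [[3, 10], [1, 3]], and T = P·diag(-2, 1)·P⁻¹.
Then T⁵ = P·diag(-32, 1)·P⁻¹ = [[96, 10], [-32, -3]] · [[3, 10], [1, 3]] = [[298, 990], [-99, -329]].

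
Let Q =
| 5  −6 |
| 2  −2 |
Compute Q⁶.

[[253, −378], [126, −188]]

tr Q = 3 and det Q = 2, so the characteristic polynomial is λ² − (3)λ + (2) with roots 1 and 2.
Eigenvectors give P = [[−3, 2], [−2, 1]] with P⁻¹ = [[1, −2], [2, −3]], and Q = P·diag(1, 2)·P⁻¹.
Then Q⁶ = P·diag(1, 64)·P⁻¹ = [[−3, 128], [−2, 64]] · [[1, −2], [2, −3]] = [[253, −378], [126, −188]].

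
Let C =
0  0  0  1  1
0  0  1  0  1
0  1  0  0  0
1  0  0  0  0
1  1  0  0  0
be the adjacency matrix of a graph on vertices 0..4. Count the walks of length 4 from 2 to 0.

The number of length-4 walks from vertex 2 to vertex 0 is entry (2,0) of C^4, where C is the adjacency matrix.
C^2 = [[2, 1, 0, 0, 0], [1, 2, 0, 0, 0], [0, 0, 1, 0, 1], [0, 0, 0, 1, 1], [0, 0, 1, 1, 2]]
C^3 = [[0, 0, 1, 2, 3], [0, 0, 2, 1, 3], [1, 2, 0, 0, 0], [2, 1, 0, 0, 0], [3, 3, 0, 0, 0]]
C^4 = [[5, 4, 0, 0, 0], [4, 5, 0, 0, 0], [0, 0, 2, 1, 3], [0, 0, 1, 2, 3], [0, 0, 3, 3, 6]]

0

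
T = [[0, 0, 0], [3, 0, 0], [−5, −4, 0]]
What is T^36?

T is strictly triangular, hence nilpotent: T^3 = 0, so T^36 = 0.

[[0, 0, 0], [0, 0, 0], [0, 0, 0]]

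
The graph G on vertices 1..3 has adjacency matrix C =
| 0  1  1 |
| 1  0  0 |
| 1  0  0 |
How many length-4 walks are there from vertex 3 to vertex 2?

The number of length-4 walks from vertex 3 to vertex 2 is entry (3,2) of C⁴, where C is the adjacency matrix.
C² = [[2, 0, 0], [0, 1, 1], [0, 1, 1]]
C³ = [[0, 2, 2], [2, 0, 0], [2, 0, 0]]
C⁴ = [[4, 0, 0], [0, 2, 2], [0, 2, 2]]

2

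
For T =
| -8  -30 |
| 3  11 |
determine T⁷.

tr T = 3 and det T = 2, so the characteristic polynomial is λ² − (3)λ + (2) with roots 2 and 1.
Eigenvectors give P = [[3, -10], [-1, 3]] with P⁻¹ = [[-3, -10], [-1, -3]], and T = P·diag(2, 1)·P⁻¹.
Then T⁷ = P·diag(128, 1)·P⁻¹ = [[384, -10], [-128, 3]] · [[-3, -10], [-1, -3]] = [[-1142, -3810], [381, 1271]].

[[-1142, -3810], [381, 1271]]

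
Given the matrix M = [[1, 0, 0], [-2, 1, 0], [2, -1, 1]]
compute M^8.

M = I + N where N = [[0, 0, 0], [-2, 0, 0], [2, -1, 0]] is strictly lower-triangular, so N^3 = 0.
(I + N)^8 = I + 8·N + 28·N^2 = [[1, 0, 0], [-16, 1, 0], [72, -8, 1]].

[[1, 0, 0], [-16, 1, 0], [72, -8, 1]]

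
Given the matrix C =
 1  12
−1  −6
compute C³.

[[49, 228], [−19, −84]]

tr C = −5 and det C = 6, so the characteristic polynomial is λ² − (−5)λ + (6) with roots −3 and −2.
Eigenvectors give P = [[−3, 4], [1, −1]] with P⁻¹ = [[1, 4], [1, 3]], and C = P·diag(−3, −2)·P⁻¹.
Then C³ = P·diag(−27, −8)·P⁻¹ = [[81, −32], [−27, 8]] · [[1, 4], [1, 3]] = [[49, 228], [−19, −84]].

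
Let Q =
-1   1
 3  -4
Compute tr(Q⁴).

Q² = [[4, -5], [-15, 19]]
Q³ = [[-19, 24], [72, -91]]
Q⁴ = [[91, -115], [-345, 436]]

527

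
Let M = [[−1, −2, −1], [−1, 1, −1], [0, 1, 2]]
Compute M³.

[[−2, −6, 0], [−2, 0, −6], [−2, 8, 4]]

M² = [[3, −1, 1], [0, 2, −2], [−1, 3, 3]]
M³ = [[−2, −6, 0], [−2, 0, −6], [−2, 8, 4]]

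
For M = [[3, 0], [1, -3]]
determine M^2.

[[9, 0], [0, 9]]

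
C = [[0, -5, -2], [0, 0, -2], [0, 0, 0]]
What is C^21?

[[0, 0, 0], [0, 0, 0], [0, 0, 0]]

C is strictly triangular, hence nilpotent: C^3 = 0, so C^21 = 0.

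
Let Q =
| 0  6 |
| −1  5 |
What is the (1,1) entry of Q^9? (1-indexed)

−37830

tr Q = 5 and det Q = 6, so the characteristic polynomial is λ² − (5)λ + (6) with roots 2 and 3.
Eigenvectors give P = [[3, −2], [1, −1]] with P⁻¹ = [[1, −2], [1, −3]], and Q = P·diag(2, 3)·P⁻¹.
Then Q^9 = P·diag(512, 19683)·P⁻¹ = [[1536, −39366], [512, −19683]] · [[1, −2], [1, −3]] = [[−37830, 115026], [−19171, 58025]].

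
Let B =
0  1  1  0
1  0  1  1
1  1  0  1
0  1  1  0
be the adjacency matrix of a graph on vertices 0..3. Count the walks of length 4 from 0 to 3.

10

The number of length-4 walks from vertex 0 to vertex 3 is entry (0,3) of B⁴, where B is the adjacency matrix.
B² = [[2, 1, 1, 2], [1, 3, 2, 1], [1, 2, 3, 1], [2, 1, 1, 2]]
B³ = [[2, 5, 5, 2], [5, 4, 5, 5], [5, 5, 4, 5], [2, 5, 5, 2]]
B⁴ = [[10, 9, 9, 10], [9, 15, 14, 9], [9, 14, 15, 9], [10, 9, 9, 10]]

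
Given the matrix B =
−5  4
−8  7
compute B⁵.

[[−245, 244], [−488, 487]]

tr B = 2 and det B = −3, so the characteristic polynomial is λ² − (2)λ + (−3) with roots 3 and −1.
Eigenvectors give P = [[−1, 1], [−2, 1]] with P⁻¹ = [[1, −1], [2, −1]], and B = P·diag(3, −1)·P⁻¹.
Then B⁵ = P·diag(243, −1)·P⁻¹ = [[−243, −1], [−486, −1]] · [[1, −1], [2, −1]] = [[−245, 244], [−488, 487]].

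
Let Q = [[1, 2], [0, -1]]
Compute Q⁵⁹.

[[1, 2], [0, -1]]

Q² = I (check: tr Q = 0 and det Q = -1), so Q⁵⁹ = Q since 59 is odd.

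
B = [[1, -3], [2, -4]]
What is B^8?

tr B = -3 and det B = 2, so the characteristic polynomial is λ² − (-3)λ + (2) with roots -1 and -2.
Eigenvectors give P = [[-3, 1], [-2, 1]] with P⁻¹ = [[-1, 1], [-2, 3]], and B = P·diag(-1, -2)·P⁻¹.
Then B^8 = P·diag(1, 256)·P⁻¹ = [[-3, 256], [-2, 256]] · [[-1, 1], [-2, 3]] = [[-509, 765], [-510, 766]].

[[-509, 765], [-510, 766]]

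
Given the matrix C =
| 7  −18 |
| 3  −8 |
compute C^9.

[[1027, −3078], [513, −1538]]

tr C = −1 and det C = −2, so the characteristic polynomial is λ² − (−1)λ + (−2) with roots −2 and 1.
Eigenvectors give P = [[−2, −3], [−1, −1]] with P⁻¹ = [[1, −3], [−1, 2]], and C = P·diag(−2, 1)·P⁻¹.
Then C^9 = P·diag(−512, 1)·P⁻¹ = [[1024, −3], [512, −1]] · [[1, −3], [−1, 2]] = [[1027, −3078], [513, −1538]].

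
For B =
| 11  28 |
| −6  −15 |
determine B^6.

[[−4367, −10192], [2184, 5097]]

tr B = −4 and det B = 3, so the characteristic polynomial is λ² − (−4)λ + (3) with roots −1 and −3.
Eigenvectors give P = [[−7, 2], [3, −1]] with P⁻¹ = [[−1, −2], [−3, −7]], and B = P·diag(−1, −3)·P⁻¹.
Then B^6 = P·diag(1, 729)·P⁻¹ = [[−7, 1458], [3, −729]] · [[−1, −2], [−3, −7]] = [[−4367, −10192], [2184, 5097]].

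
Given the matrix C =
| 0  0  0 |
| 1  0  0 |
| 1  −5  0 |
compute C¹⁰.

C is strictly triangular, hence nilpotent: C³ = 0, so C¹⁰ = 0.

[[0, 0, 0], [0, 0, 0], [0, 0, 0]]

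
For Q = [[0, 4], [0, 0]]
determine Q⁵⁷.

Q is strictly triangular, hence nilpotent: Q² = 0, so Q⁵⁷ = 0.

[[0, 0], [0, 0]]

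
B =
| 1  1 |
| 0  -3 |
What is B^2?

[[1, -2], [0, 9]]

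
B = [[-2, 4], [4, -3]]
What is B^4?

B^2 = [[20, -20], [-20, 25]]
B^3 = [[-120, 140], [140, -155]]
B^4 = [[800, -900], [-900, 1025]]

[[800, -900], [-900, 1025]]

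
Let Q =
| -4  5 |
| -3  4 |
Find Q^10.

[[1, 0], [0, 1]]

Q² = I (check: tr Q = 0 and det Q = -1), so Q^10 = I since 10 is even.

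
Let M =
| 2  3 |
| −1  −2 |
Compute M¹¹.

M² = I (check: tr M = 0 and det M = −1), so M¹¹ = M since 11 is odd.

[[2, 3], [−1, −2]]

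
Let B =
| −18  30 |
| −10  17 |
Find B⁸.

tr B = −1 and det B = −6, so the characteristic polynomial is λ² − (−1)λ + (−6) with roots 2 and −3.
Eigenvectors give P = [[−3, 2], [−2, 1]] with P⁻¹ = [[1, −2], [2, −3]], and B = P·diag(2, −3)·P⁻¹.
Then B⁸ = P·diag(256, 6561)·P⁻¹ = [[−768, 13122], [−512, 6561]] · [[1, −2], [2, −3]] = [[25476, −37830], [12610, −18659]].

[[25476, −37830], [12610, −18659]]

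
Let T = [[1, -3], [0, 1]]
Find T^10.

[[1, -30], [0, 1]]

T = I + N where N = [[0, -3], [0, 0]] is strictly upper-triangular, so N^2 = 0.
(I + N)^10 = I + 10·N = [[1, -30], [0, 1]].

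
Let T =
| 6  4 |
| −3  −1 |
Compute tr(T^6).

793

tr T = 5 and det T = 6, so the characteristic polynomial is λ² − (5)λ + (6) with roots 3 and 2.
Eigenvectors give P = [[4, −1], [−3, 1]] with P⁻¹ = [[1, 1], [3, 4]], and T = P·diag(3, 2)·P⁻¹.
Then T^6 = P·diag(729, 64)·P⁻¹ = [[2916, −64], [−2187, 64]] · [[1, 1], [3, 4]] = [[2724, 2660], [−1995, −1931]].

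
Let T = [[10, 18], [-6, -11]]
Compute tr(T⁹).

tr T = -1 and det T = -2, so the characteristic polynomial is λ² − (-1)λ + (-2) with roots 1 and -2.
Eigenvectors give P = [[-2, -3], [1, 2]] with P⁻¹ = [[-2, -3], [1, 2]], and T = P·diag(1, -2)·P⁻¹.
Then T⁹ = P·diag(1, -512)·P⁻¹ = [[-2, 1536], [1, -1024]] · [[-2, -3], [1, 2]] = [[1540, 3078], [-1026, -2051]].

-511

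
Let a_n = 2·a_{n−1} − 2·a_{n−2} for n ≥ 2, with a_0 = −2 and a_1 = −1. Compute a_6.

With companion matrix A = [[2, −2], [1, 0]], [a_n, a_{n−1}]ᵀ = A·[a_{n−1}, a_{n−2}]ᵀ, so [a_6, a_5]ᵀ = A⁵·[a_1, a_0]ᵀ.
A⁵ = [[−8, 8], [−4, 0]], giving [a_6, a_5]ᵀ = [[−8], [4]].

−8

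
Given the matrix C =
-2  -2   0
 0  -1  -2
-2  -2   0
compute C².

[[4, 6, 4], [4, 5, 2], [4, 6, 4]]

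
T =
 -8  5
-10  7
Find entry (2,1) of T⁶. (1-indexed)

1330

tr T = -1 and det T = -6, so the characteristic polynomial is λ² − (-1)λ + (-6) with roots -3 and 2.
Eigenvectors give P = [[-1, 1], [-1, 2]] with P⁻¹ = [[-2, 1], [-1, 1]], and T = P·diag(-3, 2)·P⁻¹.
Then T⁶ = P·diag(729, 64)·P⁻¹ = [[-729, 64], [-729, 128]] · [[-2, 1], [-1, 1]] = [[1394, -665], [1330, -601]].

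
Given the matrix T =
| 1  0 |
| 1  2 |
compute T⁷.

[[1, 0], [127, 128]]

tr T = 3 and det T = 2, so the characteristic polynomial is λ² − (3)λ + (2) with roots 1 and 2.
Eigenvectors give P = [[1, 0], [-1, 1]] with P⁻¹ = [[1, 0], [1, 1]], and T = P·diag(1, 2)·P⁻¹.
Then T⁷ = P·diag(1, 128)·P⁻¹ = [[1, 0], [-1, 128]] · [[1, 0], [1, 1]] = [[1, 0], [127, 128]].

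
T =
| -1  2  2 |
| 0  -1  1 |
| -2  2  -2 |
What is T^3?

T^2 = [[-3, 0, -4], [-2, 3, -3], [6, -10, 2]]
T^3 = [[11, -14, 2], [8, -13, 5], [-10, 26, -2]]

[[11, -14, 2], [8, -13, 5], [-10, 26, -2]]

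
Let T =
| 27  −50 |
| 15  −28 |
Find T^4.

[[−309, 650], [−195, 406]]

tr T = −1 and det T = −6, so the characteristic polynomial is λ² − (−1)λ + (−6) with roots −3 and 2.
Eigenvectors give P = [[−5, 2], [−3, 1]] with P⁻¹ = [[1, −2], [3, −5]], and T = P·diag(−3, 2)·P⁻¹.
Then T^4 = P·diag(81, 16)·P⁻¹ = [[−405, 32], [−243, 16]] · [[1, −2], [3, −5]] = [[−309, 650], [−195, 406]].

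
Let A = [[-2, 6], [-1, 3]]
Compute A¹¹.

A² = A (a projection; rank 1, trace 1), so A¹¹ = A.

[[-2, 6], [-1, 3]]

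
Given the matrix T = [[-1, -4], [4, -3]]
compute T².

[[-15, 16], [-16, -7]]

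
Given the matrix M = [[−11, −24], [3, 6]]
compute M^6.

[[6049, 15960], [−1995, −5256]]

tr M = −5 and det M = 6, so the characteristic polynomial is λ² − (−5)λ + (6) with roots −2 and −3.
Eigenvectors give P = [[−8, −3], [3, 1]] with P⁻¹ = [[1, 3], [−3, −8]], and M = P·diag(−2, −3)·P⁻¹.
Then M^6 = P·diag(64, 729)·P⁻¹ = [[−512, −2187], [192, 729]] · [[1, 3], [−3, −8]] = [[6049, 15960], [−1995, −5256]].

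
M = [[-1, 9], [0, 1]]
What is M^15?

M² = I (check: tr M = 0 and det M = -1), so M^15 = M since 15 is odd.

[[-1, 9], [0, 1]]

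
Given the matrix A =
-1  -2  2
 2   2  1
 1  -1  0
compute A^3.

[[-11, -2, -6], [1, -14, 5], [-4, -3, -10]]

A^2 = [[-1, -4, -4], [3, -1, 6], [-3, -4, 1]]
A^3 = [[-11, -2, -6], [1, -14, 5], [-4, -3, -10]]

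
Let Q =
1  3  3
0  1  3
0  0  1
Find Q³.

Q = I + N where N = [[0, 3, 3], [0, 0, 3], [0, 0, 0]] is strictly upper-triangular, so N³ = 0.
(I + N)³ = I + 3·N + 3·N² = [[1, 9, 36], [0, 1, 9], [0, 0, 1]].

[[1, 9, 36], [0, 1, 9], [0, 0, 1]]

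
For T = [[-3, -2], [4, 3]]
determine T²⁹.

[[-3, -2], [4, 3]]

T² = I (check: tr T = 0 and det T = -1), so T²⁹ = T since 29 is odd.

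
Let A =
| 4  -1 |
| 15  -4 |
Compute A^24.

[[1, 0], [0, 1]]

A² = I (check: tr A = 0 and det A = -1), so A^24 = I since 24 is even.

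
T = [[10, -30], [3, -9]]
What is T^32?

T² = T (a projection; rank 1, trace 1), so T^32 = T.

[[10, -30], [3, -9]]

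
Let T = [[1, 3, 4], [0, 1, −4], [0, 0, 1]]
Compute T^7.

T = I + N where N = [[0, 3, 4], [0, 0, −4], [0, 0, 0]] is strictly upper-triangular, so N^3 = 0.
(I + N)^7 = I + 7·N + 21·N^2 = [[1, 21, −224], [0, 1, −28], [0, 0, 1]].

[[1, 21, −224], [0, 1, −28], [0, 0, 1]]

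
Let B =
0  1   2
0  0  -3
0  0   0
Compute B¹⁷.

[[0, 0, 0], [0, 0, 0], [0, 0, 0]]

B is strictly triangular, hence nilpotent: B³ = 0, so B¹⁷ = 0.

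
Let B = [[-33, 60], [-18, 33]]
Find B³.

[[-297, 540], [-162, 297]]

tr B = 0 and det B = -9, so the characteristic polynomial is λ² − (0)λ + (-9) with roots -3 and 3.
Eigenvectors give P = [[2, 5], [1, 3]] with P⁻¹ = [[3, -5], [-1, 2]], and B = P·diag(-3, 3)·P⁻¹.
Then B³ = P·diag(-27, 27)·P⁻¹ = [[-54, 135], [-27, 81]] · [[3, -5], [-1, 2]] = [[-297, 540], [-162, 297]].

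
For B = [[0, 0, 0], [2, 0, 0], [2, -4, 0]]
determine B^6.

[[0, 0, 0], [0, 0, 0], [0, 0, 0]]

B is strictly triangular, hence nilpotent: B^3 = 0, so B^6 = 0.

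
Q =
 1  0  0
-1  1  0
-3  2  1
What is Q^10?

Q = I + N where N = [[0, 0, 0], [-1, 0, 0], [-3, 2, 0]] is strictly lower-triangular, so N^3 = 0.
(I + N)^10 = I + 10·N + 45·N^2 = [[1, 0, 0], [-10, 1, 0], [-120, 20, 1]].

[[1, 0, 0], [-10, 1, 0], [-120, 20, 1]]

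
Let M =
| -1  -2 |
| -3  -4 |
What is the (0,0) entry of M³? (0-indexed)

M² = [[7, 10], [15, 22]]
M³ = [[-37, -54], [-81, -118]]

-37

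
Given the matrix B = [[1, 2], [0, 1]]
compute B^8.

B = I + N where N = [[0, 2], [0, 0]] is strictly upper-triangular, so N^2 = 0.
(I + N)^8 = I + 8·N = [[1, 16], [0, 1]].

[[1, 16], [0, 1]]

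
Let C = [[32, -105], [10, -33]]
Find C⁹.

[[121682, -424095], [40390, -140853]]

tr C = -1 and det C = -6, so the characteristic polynomial is λ² − (-1)λ + (-6) with roots 2 and -3.
Eigenvectors give P = [[7, 3], [2, 1]] with P⁻¹ = [[1, -3], [-2, 7]], and C = P·diag(2, -3)·P⁻¹.
Then C⁹ = P·diag(512, -19683)·P⁻¹ = [[3584, -59049], [1024, -19683]] · [[1, -3], [-2, 7]] = [[121682, -424095], [40390, -140853]].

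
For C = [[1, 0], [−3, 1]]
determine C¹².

C = I + N where N = [[0, 0], [−3, 0]] is strictly lower-triangular, so N² = 0.
(I + N)¹² = I + 12·N = [[1, 0], [−36, 1]].

[[1, 0], [−36, 1]]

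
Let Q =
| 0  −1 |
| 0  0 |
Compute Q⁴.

Q is strictly triangular, hence nilpotent: Q² = 0, so Q⁴ = 0.

[[0, 0], [0, 0]]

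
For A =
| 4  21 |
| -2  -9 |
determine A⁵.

tr A = -5 and det A = 6, so the characteristic polynomial is λ² − (-5)λ + (6) with roots -2 and -3.
Eigenvectors give P = [[7, -3], [-2, 1]] with P⁻¹ = [[1, 3], [2, 7]], and A = P·diag(-2, -3)·P⁻¹.
Then A⁵ = P·diag(-32, -243)·P⁻¹ = [[-224, 729], [64, -243]] · [[1, 3], [2, 7]] = [[1234, 4431], [-422, -1509]].

[[1234, 4431], [-422, -1509]]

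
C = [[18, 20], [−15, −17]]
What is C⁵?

tr C = 1 and det C = −6, so the characteristic polynomial is λ² − (1)λ + (−6) with roots 3 and −2.
Eigenvectors give P = [[4, −1], [−3, 1]] with P⁻¹ = [[1, 1], [3, 4]], and C = P·diag(3, −2)·P⁻¹.
Then C⁵ = P·diag(243, −32)·P⁻¹ = [[972, 32], [−729, −32]] · [[1, 1], [3, 4]] = [[1068, 1100], [−825, −857]].

[[1068, 1100], [−825, −857]]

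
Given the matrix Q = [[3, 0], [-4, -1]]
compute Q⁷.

tr Q = 2 and det Q = -3, so the characteristic polynomial is λ² − (2)λ + (-3) with roots 3 and -1.
Eigenvectors give P = [[-1, 0], [1, 1]] with P⁻¹ = [[-1, 0], [1, 1]], and Q = P·diag(3, -1)·P⁻¹.
Then Q⁷ = P·diag(2187, -1)·P⁻¹ = [[-2187, 0], [2187, -1]] · [[-1, 0], [1, 1]] = [[2187, 0], [-2188, -1]].

[[2187, 0], [-2188, -1]]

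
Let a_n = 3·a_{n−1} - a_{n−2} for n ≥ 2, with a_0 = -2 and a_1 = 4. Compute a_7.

With companion matrix Q = [[3, -1], [1, 0]], [a_n, a_{n−1}]ᵀ = Q·[a_{n−1}, a_{n−2}]ᵀ, so [a_7, a_6]ᵀ = Q^6·[a_1, a_0]ᵀ.
Q^6 = [[377, -144], [144, -55]], giving [a_7, a_6]ᵀ = [[1796], [686]].

1796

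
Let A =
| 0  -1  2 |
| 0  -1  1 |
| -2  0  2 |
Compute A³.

A² = [[-4, 1, 3], [-2, 1, 1], [-4, 2, 0]]
A³ = [[-6, 3, -1], [-2, 1, -1], [0, 2, -6]]

[[-6, 3, -1], [-2, 1, -1], [0, 2, -6]]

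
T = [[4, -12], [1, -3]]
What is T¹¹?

[[4, -12], [1, -3]]

T² = T (a projection; rank 1, trace 1), so T¹¹ = T.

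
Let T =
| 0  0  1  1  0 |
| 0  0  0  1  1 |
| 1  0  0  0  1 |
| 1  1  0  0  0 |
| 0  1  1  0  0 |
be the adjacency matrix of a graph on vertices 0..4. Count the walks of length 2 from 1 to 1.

The number of length-2 walks from vertex 1 to vertex 1 is entry (1,1) of T², where T is the adjacency matrix.
T² = [[2, 1, 0, 0, 1], [1, 2, 1, 0, 0], [0, 1, 2, 1, 0], [0, 0, 1, 2, 1], [1, 0, 0, 1, 2]]

2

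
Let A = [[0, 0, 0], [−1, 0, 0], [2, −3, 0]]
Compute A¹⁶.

A is strictly triangular, hence nilpotent: A³ = 0, so A¹⁶ = 0.

[[0, 0, 0], [0, 0, 0], [0, 0, 0]]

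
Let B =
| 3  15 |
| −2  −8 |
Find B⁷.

tr B = −5 and det B = 6, so the characteristic polynomial is λ² − (−5)λ + (6) with roots −2 and −3.
Eigenvectors give P = [[−3, −5], [1, 2]] with P⁻¹ = [[−2, −5], [1, 3]], and B = P·diag(−2, −3)·P⁻¹.
Then B⁷ = P·diag(−128, −2187)·P⁻¹ = [[384, 10935], [−128, −4374]] · [[−2, −5], [1, 3]] = [[10167, 30885], [−4118, −12482]].

[[10167, 30885], [−4118, −12482]]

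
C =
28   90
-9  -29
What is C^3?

[[82, 270], [-27, -89]]

tr C = -1 and det C = -2, so the characteristic polynomial is λ² − (-1)λ + (-2) with roots -2 and 1.
Eigenvectors give P = [[3, -10], [-1, 3]] with P⁻¹ = [[-3, -10], [-1, -3]], and C = P·diag(-2, 1)·P⁻¹.
Then C^3 = P·diag(-8, 1)·P⁻¹ = [[-24, -10], [8, 3]] · [[-3, -10], [-1, -3]] = [[82, 270], [-27, -89]].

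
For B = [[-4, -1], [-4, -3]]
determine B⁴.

B² = [[20, 7], [28, 13]]
B³ = [[-108, -41], [-164, -67]]
B⁴ = [[596, 231], [924, 365]]

[[596, 231], [924, 365]]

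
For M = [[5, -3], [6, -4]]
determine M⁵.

[[65, -33], [66, -34]]

tr M = 1 and det M = -2, so the characteristic polynomial is λ² − (1)λ + (-2) with roots 2 and -1.
Eigenvectors give P = [[1, -1], [1, -2]] with P⁻¹ = [[2, -1], [1, -1]], and M = P·diag(2, -1)·P⁻¹.
Then M⁵ = P·diag(32, -1)·P⁻¹ = [[32, 1], [32, 2]] · [[2, -1], [1, -1]] = [[65, -33], [66, -34]].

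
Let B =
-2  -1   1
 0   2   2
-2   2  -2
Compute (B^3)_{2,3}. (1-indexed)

B^2 = [[2, 2, -6], [-4, 8, 0], [8, 2, 6]]
B^3 = [[8, -10, 18], [8, 20, 12], [-28, 8, 0]]

12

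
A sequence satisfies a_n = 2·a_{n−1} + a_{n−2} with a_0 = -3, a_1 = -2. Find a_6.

-227

With companion matrix T = [[2, 1], [1, 0]], [a_n, a_{n−1}]ᵀ = T·[a_{n−1}, a_{n−2}]ᵀ, so [a_6, a_5]ᵀ = T^5·[a_1, a_0]ᵀ.
T^5 = [[70, 29], [29, 12]], giving [a_6, a_5]ᵀ = [[-227], [-94]].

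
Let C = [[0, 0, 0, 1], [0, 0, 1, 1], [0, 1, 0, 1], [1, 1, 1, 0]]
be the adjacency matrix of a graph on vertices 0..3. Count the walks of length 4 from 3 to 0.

2

The number of length-4 walks from vertex 3 to vertex 0 is entry (3,0) of C⁴, where C is the adjacency matrix.
C² = [[1, 1, 1, 0], [1, 2, 1, 1], [1, 1, 2, 1], [0, 1, 1, 3]]
C³ = [[0, 1, 1, 3], [1, 2, 3, 4], [1, 3, 2, 4], [3, 4, 4, 2]]
C⁴ = [[3, 4, 4, 2], [4, 7, 6, 6], [4, 6, 7, 6], [2, 6, 6, 11]]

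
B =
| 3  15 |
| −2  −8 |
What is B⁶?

tr B = −5 and det B = 6, so the characteristic polynomial is λ² − (−5)λ + (6) with roots −3 and −2.
Eigenvectors give P = [[−5, −3], [2, 1]] with P⁻¹ = [[1, 3], [−2, −5]], and B = P·diag(−3, −2)·P⁻¹.
Then B⁶ = P·diag(729, 64)·P⁻¹ = [[−3645, −192], [1458, 64]] · [[1, 3], [−2, −5]] = [[−3261, −9975], [1330, 4054]].

[[−3261, −9975], [1330, 4054]]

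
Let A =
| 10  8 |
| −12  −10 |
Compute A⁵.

tr A = 0 and det A = −4, so the characteristic polynomial is λ² − (0)λ + (−4) with roots 2 and −2.
Eigenvectors give P = [[1, −2], [−1, 3]] with P⁻¹ = [[3, 2], [1, 1]], and A = P·diag(2, −2)·P⁻¹.
Then A⁵ = P·diag(32, −32)·P⁻¹ = [[32, 64], [−32, −96]] · [[3, 2], [1, 1]] = [[160, 128], [−192, −160]].

[[160, 128], [−192, −160]]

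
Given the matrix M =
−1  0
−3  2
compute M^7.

tr M = 1 and det M = −2, so the characteristic polynomial is λ² − (1)λ + (−2) with roots 2 and −1.
Eigenvectors give P = [[0, 1], [−1, 1]] with P⁻¹ = [[1, −1], [1, 0]], and M = P·diag(2, −1)·P⁻¹.
Then M^7 = P·diag(128, −1)·P⁻¹ = [[0, −1], [−128, −1]] · [[1, −1], [1, 0]] = [[−1, 0], [−129, 128]].

[[−1, 0], [−129, 128]]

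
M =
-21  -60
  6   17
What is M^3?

tr M = -4 and det M = 3, so the characteristic polynomial is λ² − (-4)λ + (3) with roots -3 and -1.
Eigenvectors give P = [[-10, 3], [3, -1]] with P⁻¹ = [[-1, -3], [-3, -10]], and M = P·diag(-3, -1)·P⁻¹.
Then M^3 = P·diag(-27, -1)·P⁻¹ = [[270, -3], [-81, 1]] · [[-1, -3], [-3, -10]] = [[-261, -780], [78, 233]].

[[-261, -780], [78, 233]]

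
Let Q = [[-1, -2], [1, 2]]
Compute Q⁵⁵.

[[-1, -2], [1, 2]]

Q² = Q (a projection; rank 1, trace 1), so Q⁵⁵ = Q.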